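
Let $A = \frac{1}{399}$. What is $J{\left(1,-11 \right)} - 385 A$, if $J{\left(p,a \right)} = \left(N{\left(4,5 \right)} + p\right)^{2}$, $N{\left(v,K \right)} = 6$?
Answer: $\frac{2738}{57} \approx 48.035$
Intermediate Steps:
$J{\left(p,a \right)} = \left(6 + p\right)^{2}$
$A = \frac{1}{399} \approx 0.0025063$
$J{\left(1,-11 \right)} - 385 A = \left(6 + 1\right)^{2} - \frac{55}{57} = 7^{2} - \frac{55}{57} = 49 - \frac{55}{57} = \frac{2738}{57}$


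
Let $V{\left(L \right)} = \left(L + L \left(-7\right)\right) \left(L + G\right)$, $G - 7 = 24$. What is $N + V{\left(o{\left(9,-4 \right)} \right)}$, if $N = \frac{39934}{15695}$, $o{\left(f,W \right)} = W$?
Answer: $\frac{10210294}{15695} \approx 650.54$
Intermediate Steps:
$G = 31$ ($G = 7 + 24 = 31$)
$V{\left(L \right)} = - 6 L \left(31 + L\right)$ ($V{\left(L \right)} = \left(L + L \left(-7\right)\right) \left(L + 31\right) = \left(L - 7 L\right) \left(31 + L\right) = - 6 L \left(31 + L\right)$)
$N = \frac{39934}{15695}$ ($N = 39934 \cdot \frac{1}{15695} = \frac{39934}{15695} \approx 2.5444$)
$N + V{\left(o{\left(9,-4 \right)} \right)} = \frac{39934}{15695} - - 24 \left(31 - 4\right) = \frac{39934}{15695} - \left(-24\right) 27 = \frac{39934}{15695} + 648 = \frac{10210294}{15695}$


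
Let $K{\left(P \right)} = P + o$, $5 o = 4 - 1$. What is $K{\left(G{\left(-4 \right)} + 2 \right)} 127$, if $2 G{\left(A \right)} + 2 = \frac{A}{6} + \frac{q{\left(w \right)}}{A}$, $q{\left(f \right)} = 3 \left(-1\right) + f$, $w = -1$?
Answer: $\frac{6731}{30} \approx 224.37$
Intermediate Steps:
$q{\left(f \right)} = -3 + f$
$G{\left(A \right)} = -1 - \frac{2}{A} + \frac{A}{12}$ ($G{\left(A \right)} = -1 + \frac{\frac{A}{6} + \frac{-3 - 1}{A}}{2} = -1 + \frac{A \frac{1}{6} - \frac{4}{A}}{2} = -1 + \frac{\frac{A}{6} - \frac{4}{A}}{2} = -1 + \frac{- \frac{4}{A} + \frac{A}{6}}{2} = -1 + \left(- \frac{2}{A} + \frac{A}{12}\right) = -1 - \frac{2}{A} + \frac{A}{12}$)
$o = \frac{3}{5}$ ($o = \frac{4 - 1}{5} = \frac{1}{5} \cdot 3 = \frac{3}{5} \approx 0.6$)
$K{\left(P \right)} = \frac{3}{5} + P$ ($K{\left(P \right)} = P + \frac{3}{5} = \frac{3}{5} + P$)
$K{\left(G{\left(-4 \right)} + 2 \right)} 127 = \left(\frac{3}{5} + \left(\left(-1 - \frac{2}{-4} + \frac{1}{12} \left(-4\right)\right) + 2\right)\right) 127 = \left(\frac{3}{5} + \left(\left(-1 - - \frac{1}{2} - \frac{1}{3}\right) + 2\right)\right) 127 = \left(\frac{3}{5} + \left(\left(-1 + \frac{1}{2} - \frac{1}{3}\right) + 2\right)\right) 127 = \left(\frac{3}{5} + \left(- \frac{5}{6} + 2\right)\right) 127 = \left(\frac{3}{5} + \frac{7}{6}\right) 127 = \frac{53}{30} \cdot 127 = \frac{6731}{30}$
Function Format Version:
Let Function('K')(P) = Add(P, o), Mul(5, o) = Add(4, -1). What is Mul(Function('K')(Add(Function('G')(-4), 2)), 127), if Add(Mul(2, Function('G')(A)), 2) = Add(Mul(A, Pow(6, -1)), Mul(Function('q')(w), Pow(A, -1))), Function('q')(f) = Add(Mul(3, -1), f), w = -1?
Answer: Rational(6731, 30) ≈ 224.37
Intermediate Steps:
Function('q')(f) = Add(-3, f)
Function('G')(A) = Add(-1, Mul(-2, Pow(A, -1)), Mul(Rational(1, 12), A)) (Function('G')(A) = Add(-1, Mul(Rational(1, 2), Add(Mul(A, Pow(6, -1)), Mul(Add(-3, -1), Pow(A, -1))))) = Add(-1, Mul(Rational(1, 2), Add(Mul(A, Rational(1, 6)), Mul(-4, Pow(A, -1))))) = Add(-1, Mul(Rational(1, 2), Add(Mul(Rational(1, 6), A), Mul(-4, Pow(A, -1))))) = Add(-1, Mul(Rational(1, 2), Add(Mul(-4, Pow(A, -1)), Mul(Rational(1, 6), A)))) = Add(-1, Add(Mul(-2, Pow(A, -1)), Mul(Rational(1, 12), A))) = Add(-1, Mul(-2, Pow(A, -1)), Mul(Rational(1, 12), A)))
o = Rational(3, 5) (o = Mul(Rational(1, 5), Add(4, -1)) = Mul(Rational(1, 5), 3) = Rational(3, 5) ≈ 0.60000)
Function('K')(P) = Add(Rational(3, 5), P) (Function('K')(P) = Add(P, Rational(3, 5)) = Add(Rational(3, 5), P))
Mul(Function('K')(Add(Function('G')(-4), 2)), 127) = Mul(Add(Rational(3, 5), Add(Add(-1, Mul(-2, Pow(-4, -1)), Mul(Rational(1, 12), -4)), 2)), 127) = Mul(Add(Rational(3, 5), Add(Add(-1, Mul(-2, Rational(-1, 4)), Rational(-1, 3)), 2)), 127) = Mul(Add(Rational(3, 5), Add(Add(-1, Rational(1, 2), Rational(-1, 3)), 2)), 127) = Mul(Add(Rational(3, 5), Add(Rational(-5, 6), 2)), 127) = Mul(Add(Rational(3, 5), Rational(7, 6)), 127) = Mul(Rational(53, 30), 127) = Rational(6731, 30)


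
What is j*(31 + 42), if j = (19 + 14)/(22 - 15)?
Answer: 2409/7 ≈ 344.14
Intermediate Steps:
j = 33/7 ≈ 4.7143
j*(31 + 42) = 33*(31 + 42)/7 = (33/7)*73 = 2409/7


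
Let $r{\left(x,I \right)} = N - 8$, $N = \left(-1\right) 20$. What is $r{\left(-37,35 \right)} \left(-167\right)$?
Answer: $4676$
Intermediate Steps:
$N = -20$
$r{\left(x,I \right)} = -28$ ($r{\left(x,I \right)} = -20 - 8 = -28$)
$r{\left(-37,35 \right)} \left(-167\right) = \left(-28\right) \left(-167\right) = 4676$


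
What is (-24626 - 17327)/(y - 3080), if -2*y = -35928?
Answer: -41953/14884 ≈ -2.8187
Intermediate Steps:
y = 17964 (y = -½*(-35928) = 17964)
(-24626 - 17327)/(y - 3080) = (-24626 - 17327)/(17964 - 3080) = -41953/14884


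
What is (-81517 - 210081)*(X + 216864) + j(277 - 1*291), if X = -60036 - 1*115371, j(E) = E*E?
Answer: -12088778090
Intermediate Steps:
j(E) = E**2
X = -175407 (X = -60036 - 115371 = -175407)
(-81517 - 210081)*(X + 216864) + j(277 - 1*291) = (-81517 - 210081)*(-175407 + 216864) + (277 - 1*291)**2 = -291598*41457 + (277 - 291)**2 = -12088778286 + (-14)**2 = -12088778286 + 196 = -12088778090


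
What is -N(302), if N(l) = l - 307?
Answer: 5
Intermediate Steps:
N(l) = -307 + l
-N(302) = -(-307 + 302) = -1*(-5) = 5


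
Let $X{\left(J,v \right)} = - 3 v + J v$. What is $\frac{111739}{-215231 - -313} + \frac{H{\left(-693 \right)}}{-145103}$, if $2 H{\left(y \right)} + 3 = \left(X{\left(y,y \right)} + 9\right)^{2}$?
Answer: $- \frac{25000243123764911}{31185246554} \approx -8.0167 \cdot 10^{5}$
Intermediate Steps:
$H{\left(y \right)} = - \frac{3}{2} + \frac{\left(9 + y \left(-3 + y\right)\right)^{2}}{2}$ ($H{\left(y \right)} = - \frac{3}{2} + \frac{\left(y \left(-3 + y\right) + 9\right)^{2}}{2} = - \frac{3}{2} + \frac{\left(9 + y \left(-3 + y\right)\right)^{2}}{2}$)
$\frac{111739}{-215231 - -313} + \frac{H{\left(-693 \right)}}{-145103} = \frac{111739}{-215231 - -313} + \frac{- \frac{3}{2} + \frac{\left(9 - 693 \left(-3 - 693\right)\right)^{2}}{2}}{-145103} = \frac{111739}{-215231 + 313} + \left(- \frac{3}{2} + \frac{\left(9 - -482328\right)^{2}}{2}\right) \left(- \frac{1}{145103}\right) = \frac{111739}{-214918} + \left(- \frac{3}{2} + \frac{\left(9 + 482328\right)^{2}}{2}\right) \left(- \frac{1}{145103}\right) = 111739 \left(- \frac{1}{214918}\right) + \left(- \frac{3}{2} + \frac{482337^{2}}{2}\right) \left(- \frac{1}{145103}\right) = - \frac{111739}{214918} + \left(- \frac{3}{2} + \frac{1}{2} \cdot 232648981569\right) \left(- \frac{1}{145103}\right) = - \frac{111739}{214918} + \left(- \frac{3}{2} + \frac{232648981569}{2}\right) \left(- \frac{1}{145103}\right) = - \frac{111739}{214918} + 116324490783 \left(- \frac{1}{145103}\right) = - \frac{111739}{214918} - \frac{116324490783}{145103} = - \frac{25000243123764911}{31185246554}$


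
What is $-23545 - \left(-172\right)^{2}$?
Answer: $-53129$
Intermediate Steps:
$-23545 - \left(-172\right)^{2} = -23545 - 29584 = -53129$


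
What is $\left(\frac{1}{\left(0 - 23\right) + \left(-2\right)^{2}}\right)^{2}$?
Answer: $\frac{1}{361} \approx 0.0027701$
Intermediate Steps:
$\left(\frac{1}{\left(0 - 23\right) + \left(-2\right)^{2}}\right)^{2} = \left(\frac{1}{\left(0 - 23\right) + 4}\right)^{2} = \left(\frac{1}{-23 + 4}\right)^{2} = \left(\frac{1}{-19}\right)^{2} = \left(- \frac{1}{19}\right)^{2} = \frac{1}{361}$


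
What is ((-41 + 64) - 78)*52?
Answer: -2860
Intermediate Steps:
((-41 + 64) - 78)*52 = (23 - 78)*52 = -55*52 = -2860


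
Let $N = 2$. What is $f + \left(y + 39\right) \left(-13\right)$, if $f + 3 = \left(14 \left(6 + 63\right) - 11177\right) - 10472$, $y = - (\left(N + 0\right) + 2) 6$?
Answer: $-20881$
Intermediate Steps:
$y = -24$ ($y = - (\left(2 + 0\right) + 2) 6 = - (2 + 2) 6 = \left(-1\right) 4 \cdot 6 = \left(-4\right) 6 = -24$)
$f = -20686$ ($f = -3 - \left(21649 - 14 \left(6 + 63\right)\right) = -3 + \left(\left(14 \cdot 69 - 11177\right) - 10472\right) = -3 + \left(\left(966 - 11177\right) - 10472\right) = -3 - 20683 = -20686$)
$f + \left(y + 39\right) \left(-13\right) = -20686 + \left(-24 + 39\right) \left(-13\right) = -20686 + 15 \left(-13\right) = -20686 - 195 = -20881$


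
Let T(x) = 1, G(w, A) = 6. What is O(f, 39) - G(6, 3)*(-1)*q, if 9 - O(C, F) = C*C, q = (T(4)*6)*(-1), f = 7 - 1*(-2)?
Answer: -108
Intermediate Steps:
f = 9 (f = 7 + 2 = 9)
q = -6 (q = (1*6)*(-1) = 6*(-1) = -6)
O(C, F) = 9 - C² (O(C, F) = 9 - C*C = 9 - C²)
O(f, 39) - G(6, 3)*(-1)*q = (9 - 1*9²) - 6*(-1)*(-6) = (9 - 1*81) - (-6)*(-6) = (9 - 81) - 1*36 = -72 - 36 = -108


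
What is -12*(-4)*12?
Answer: 576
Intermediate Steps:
-12*(-4)*12 = -6*(-8)*12 = 48*12 = 576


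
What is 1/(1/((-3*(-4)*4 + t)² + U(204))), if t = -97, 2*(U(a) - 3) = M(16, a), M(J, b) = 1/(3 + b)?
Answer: 995257/414 ≈ 2404.0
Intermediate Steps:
U(a) = 3 + 1/(2*(3 + a))
1/(1/((-3*(-4)*4 + t)² + U(204))) = 1/(1/((-3*(-4)*4 - 97)² + (19 + 6*204)/(2*(3 + 204)))) = 1/(1/((12*4 - 97)² + (½)*(19 + 1224)/207)) = 1/(1/((48 - 97)² + (½)*(1/207)*1243)) = 1/(1/((-49)² + 1243/414)) = 1/(1/(2401 + 1243/414)) = 1/(1/(995257/414)) = 1/(414/995257) = 995257/414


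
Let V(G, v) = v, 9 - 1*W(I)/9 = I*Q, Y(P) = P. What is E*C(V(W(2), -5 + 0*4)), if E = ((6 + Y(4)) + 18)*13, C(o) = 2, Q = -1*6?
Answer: 728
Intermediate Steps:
Q = -6
W(I) = 81 + 54*I (W(I) = 81 - 9*I*(-6) = 81 - (-54)*I = 81 + 54*I)
E = 364 (E = ((6 + 4) + 18)*13 = (10 + 18)*13 = 28*13 = 364)
E*C(V(W(2), -5 + 0*4)) = 364*2 = 728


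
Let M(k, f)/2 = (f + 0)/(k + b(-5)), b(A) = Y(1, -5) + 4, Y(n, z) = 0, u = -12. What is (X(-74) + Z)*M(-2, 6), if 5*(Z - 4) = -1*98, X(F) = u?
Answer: -828/5 ≈ -165.60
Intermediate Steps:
X(F) = -12
b(A) = 4 (b(A) = 0 + 4 = 4)
M(k, f) = 2*f/(4 + k) (M(k, f) = 2*((f + 0)/(k + 4)) = 2*(f/(4 + k)) = 2*f/(4 + k))
Z = -78/5 (Z = 4 + (-1*98)/5 = 4 + (⅕)*(-98) = 4 - 98/5 = -78/5 ≈ -15.600)
(X(-74) + Z)*M(-2, 6) = (-12 - 78/5)*(2*6/(4 - 2)) = -276*6/(5*2) = -138/5*6 = -828/5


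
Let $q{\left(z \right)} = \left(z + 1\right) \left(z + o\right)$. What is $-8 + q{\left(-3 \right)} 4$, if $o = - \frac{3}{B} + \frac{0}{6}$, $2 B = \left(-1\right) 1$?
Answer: $-32$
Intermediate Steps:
$B = - \frac{1}{2}$ ($B = \frac{\left(-1\right) 1}{2} = \frac{1}{2} \left(-1\right) = - \frac{1}{2} \approx -0.5$)
$o = 6$ ($o = - \frac{3}{- \frac{1}{2}} + \frac{0}{6} = \left(-3\right) \left(-2\right) + 0 \cdot \frac{1}{6} = 6 + 0 = 6$)
$q{\left(z \right)} = \left(1 + z\right) \left(6 + z\right)$ ($q{\left(z \right)} = \left(z + 1\right) \left(z + 6\right) = \left(1 + z\right) \left(6 + z\right)$)
$-8 + q{\left(-3 \right)} 4 = -8 + \left(6 + \left(-3\right)^{2} + 7 \left(-3\right)\right) 4 = -8 + \left(6 + 9 - 21\right) 4 = -8 - 24 = -32$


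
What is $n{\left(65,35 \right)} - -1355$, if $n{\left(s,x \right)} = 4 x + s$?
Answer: $1560$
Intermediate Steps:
$n{\left(s,x \right)} = s + 4 x$
$n{\left(65,35 \right)} - -1355 = \left(65 + 4 \cdot 35\right) - -1355 = \left(65 + 140\right) + 1355 = 205 + 1355 = 1560$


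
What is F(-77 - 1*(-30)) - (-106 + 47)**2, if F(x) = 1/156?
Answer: -543035/156 ≈ -3481.0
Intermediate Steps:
F(x) = 1/156
F(-77 - 1*(-30)) - (-106 + 47)**2 = 1/156 - (-106 + 47)**2 = 1/156 - 1*(-59)**2 = 1/156 - 1*3481 = 1/156 - 3481 = -543035/156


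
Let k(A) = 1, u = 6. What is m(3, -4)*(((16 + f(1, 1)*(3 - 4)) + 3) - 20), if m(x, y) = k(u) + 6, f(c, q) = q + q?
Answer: -21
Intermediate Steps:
f(c, q) = 2*q
m(x, y) = 7 (m(x, y) = 1 + 6 = 7)
m(3, -4)*(((16 + f(1, 1)*(3 - 4)) + 3) - 20) = 7*(((16 + (2*1)*(3 - 4)) + 3) - 20) = 7*(((16 + 2*(-1)) + 3) - 20) = 7*(((16 - 2) + 3) - 20) = 7*((14 + 3) - 20) = 7*(17 - 20) = 7*(-3) = -21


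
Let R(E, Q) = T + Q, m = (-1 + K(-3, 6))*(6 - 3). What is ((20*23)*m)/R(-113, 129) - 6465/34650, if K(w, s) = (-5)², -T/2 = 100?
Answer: -76537801/164010 ≈ -466.67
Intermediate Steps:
T = -200 (T = -2*100 = -200)
K(w, s) = 25
m = 72 (m = (-1 + 25)*(6 - 3) = 24*3 = 72)
R(E, Q) = -200 + Q
((20*23)*m)/R(-113, 129) - 6465/34650 = ((20*23)*72)/(-200 + 129) - 6465/34650 = (460*72)/(-71) - 6465*1/34650 = 33120*(-1/71) - 431/2310 = -33120/71 - 431/2310 = -76537801/164010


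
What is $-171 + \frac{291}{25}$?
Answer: $- \frac{3984}{25} \approx -159.36$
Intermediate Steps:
$-171 + \frac{291}{25} = - \frac{3984}{25}$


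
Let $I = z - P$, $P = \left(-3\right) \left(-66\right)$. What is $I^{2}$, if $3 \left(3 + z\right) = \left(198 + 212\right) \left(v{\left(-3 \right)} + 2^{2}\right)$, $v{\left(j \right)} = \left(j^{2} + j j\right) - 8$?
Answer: $\frac{26388769}{9} \approx 2.9321 \cdot 10^{6}$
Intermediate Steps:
$v{\left(j \right)} = -8 + 2 j^{2}$ ($v{\left(j \right)} = \left(j^{2} + j^{2}\right) - 8 = 2 j^{2} - 8 = -8 + 2 j^{2}$)
$z = \frac{5731}{3}$ ($z = -3 + \frac{\left(198 + 212\right) \left(\left(-8 + 2 \left(-3\right)^{2}\right) + 2^{2}\right)}{3} = -3 + \frac{410 \left(\left(-8 + 2 \cdot 9\right) + 4\right)}{3} = -3 + \frac{410 \left(\left(-8 + 18\right) + 4\right)}{3} = -3 + \frac{410 \left(10 + 4\right)}{3} = -3 + \frac{410 \cdot 14}{3} = -3 + \frac{1}{3} \cdot 5740 = -3 + \frac{5740}{3} = \frac{5731}{3} \approx 1910.3$)
$P = 198$
$I = \frac{5137}{3}$ ($I = \frac{5731}{3} - 198 = \frac{5137}{3} \approx 1712.3$)
$I^{2} = \left(\frac{5137}{3}\right)^{2} = \frac{26388769}{9}$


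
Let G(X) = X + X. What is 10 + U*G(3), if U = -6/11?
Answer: 74/11 ≈ 6.7273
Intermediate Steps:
U = -6/11 (U = -6*1/11 = -6/11 ≈ -0.54545)
G(X) = 2*X
10 + U*G(3) = 10 - 12*3/11 = 10 - 6/11*6 = 10 - 36/11 = 74/11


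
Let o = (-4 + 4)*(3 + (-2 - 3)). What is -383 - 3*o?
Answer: -383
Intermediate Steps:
o = 0 (o = 0*(3 - 5) = 0*(-2) = 0)
-383 - 3*o = -383 - 3*0 = -383 - 1*0 = -383 + 0 = -383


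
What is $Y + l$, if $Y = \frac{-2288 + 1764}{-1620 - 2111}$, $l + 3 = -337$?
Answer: $- \frac{1268016}{3731} \approx -339.86$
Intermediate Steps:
$l = -340$ ($l = -3 - 337 = -340$)
$Y = \frac{524}{3731}$ ($Y = - \frac{524}{-3731} = \left(-524\right) \left(- \frac{1}{3731}\right) = \frac{524}{3731} \approx 0.14044$)
$Y + l = \frac{524}{3731} - 340 = - \frac{1268016}{3731}$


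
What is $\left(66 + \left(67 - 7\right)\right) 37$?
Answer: $4662$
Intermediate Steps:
$\left(66 + \left(67 - 7\right)\right) 37 = \left(66 + 60\right) 37 = 126 \cdot 37 = 4662$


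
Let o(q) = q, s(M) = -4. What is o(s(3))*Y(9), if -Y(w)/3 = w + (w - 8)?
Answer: 120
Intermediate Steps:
Y(w) = 24 - 6*w (Y(w) = -3*(w + (w - 8)) = -3*(w + (-8 + w)) = -3*(-8 + 2*w) = 24 - 6*w)
o(s(3))*Y(9) = -4*(24 - 6*9) = -4*(24 - 54) = -4*(-30) = 120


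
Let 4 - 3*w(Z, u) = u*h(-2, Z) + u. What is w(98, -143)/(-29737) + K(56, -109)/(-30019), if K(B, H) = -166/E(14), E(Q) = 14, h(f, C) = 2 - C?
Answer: 953740262/6248725021 ≈ 0.15263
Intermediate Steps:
K(B, H) = -83/7 (K(B, H) = -166/14 = -166*1/14 = -83/7)
w(Z, u) = 4/3 - u/3 - u*(2 - Z)/3 (w(Z, u) = 4/3 - (u*(2 - Z) + u)/3 = 4/3 - (u + u*(2 - Z))/3 = 4/3 + (-u/3 - u*(2 - Z)/3) = 4/3 - u/3 - u*(2 - Z)/3)
w(98, -143)/(-29737) + K(56, -109)/(-30019) = (4/3 - 1/3*(-143) + (1/3)*(-143)*(-2 + 98))/(-29737) - 83/7/(-30019) = (4/3 + 143/3 + (1/3)*(-143)*96)*(-1/29737) - 83/7*(-1/30019) = (4/3 + 143/3 - 4576)*(-1/29737) + 83/210133 = -4527*(-1/29737) + 83/210133 = 4527/29737 + 83/210133 = 953740262/6248725021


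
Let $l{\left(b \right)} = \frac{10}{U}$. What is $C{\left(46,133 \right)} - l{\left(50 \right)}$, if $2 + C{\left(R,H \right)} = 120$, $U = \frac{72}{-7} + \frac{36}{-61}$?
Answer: $\frac{276131}{2322} \approx 118.92$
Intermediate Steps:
$U = - \frac{4644}{427}$ ($U = 72 \left(- \frac{1}{7}\right) + 36 \left(- \frac{1}{61}\right) = - \frac{72}{7} - \frac{36}{61} = - \frac{4644}{427} \approx -10.876$)
$C{\left(R,H \right)} = 118$ ($C{\left(R,H \right)} = -2 + 120 = 118$)
$l{\left(b \right)} = - \frac{2135}{2322}$ ($l{\left(b \right)} = \frac{10}{- \frac{4644}{427}} = 10 \left(- \frac{427}{4644}\right) = - \frac{2135}{2322}$)
$C{\left(46,133 \right)} - l{\left(50 \right)} = 118 - - \frac{2135}{2322} = 118 + \frac{2135}{2322} = \frac{276131}{2322}$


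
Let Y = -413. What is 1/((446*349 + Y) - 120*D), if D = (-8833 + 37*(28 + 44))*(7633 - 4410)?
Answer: 1/2386077681 ≈ 4.1910e-10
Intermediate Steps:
D = -19882687 (D = (-8833 + 37*72)*3223 = (-8833 + 2664)*3223 = -6169*3223 = -19882687)
1/((446*349 + Y) - 120*D) = 1/((446*349 - 413) - 120*(-19882687)) = 1/((155654 - 413) + 2385922440) = 1/(155241 + 2385922440) = 1/2386077681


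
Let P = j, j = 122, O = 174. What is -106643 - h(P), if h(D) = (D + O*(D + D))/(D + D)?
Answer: -213635/2 ≈ -1.0682e+5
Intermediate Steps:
P = 122
h(D) = 349/2 (h(D) = (D + 174*(D + D))/(D + D) = (D + 174*(2*D))/((2*D)) = (D + 348*D)*(1/(2*D)) = (349*D)*(1/(2*D)) = 349/2)
-106643 - h(P) = -106643 - 1*349/2 = -106643 - 349/2 = -213635/2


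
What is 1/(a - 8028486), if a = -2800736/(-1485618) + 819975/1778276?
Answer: -1320919417284/10604979949467136681 ≈ -1.2456e-7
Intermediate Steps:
a = 3099325615343/1320919417284 (a = -2800736*(-1/1485618) + 819975*(1/1778276) = 1400368/742809 + 819975/1778276 = 3099325615343/1320919417284 ≈ 2.3463)
1/(a - 8028486) = 1/(3099325615343/1320919417284 - 8028486) = 1/(-10604979949467136681/1320919417284) = -1320919417284/10604979949467136681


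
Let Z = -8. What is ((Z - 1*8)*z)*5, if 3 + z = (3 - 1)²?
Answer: -80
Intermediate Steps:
z = 1 (z = -3 + (3 - 1)² = -3 + 2² = -3 + 4 = 1)
((Z - 1*8)*z)*5 = ((-8 - 1*8)*1)*5 = ((-8 - 8)*1)*5 = -16*1*5 = -16*5 = -80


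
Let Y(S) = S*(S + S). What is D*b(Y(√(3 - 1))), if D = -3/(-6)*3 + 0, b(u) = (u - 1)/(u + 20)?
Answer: 3/16 ≈ 0.18750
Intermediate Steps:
Y(S) = 2*S² (Y(S) = S*(2*S) = 2*S²)
b(u) = (-1 + u)/(20 + u)
D = 3/2 (D = -3*(-⅙)*3 + 0 = (½)*3 + 0 = 3/2 + 0 = 3/2 ≈ 1.5000)
D*b(Y(√(3 - 1))) = 3*((-1 + 2*(√(3 - 1))²)/(20 + 2*(√(3 - 1))²))/2 = 3*((-1 + 2*(√2)²)/(20 + 2*(√2)²))/2 = 3*((-1 + 2*2)/(20 + 2*2))/2 = 3*((-1 + 4)/(20 + 4))/2 = 3*(3/24)/2 = 3*((1/24)*3)/2 = (3/2)*(⅛) = 3/16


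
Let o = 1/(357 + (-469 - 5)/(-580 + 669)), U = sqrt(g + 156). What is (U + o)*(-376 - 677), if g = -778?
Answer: -31239/10433 - 1053*I*sqrt(622) ≈ -2.9942 - 26262.0*I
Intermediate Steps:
U = I*sqrt(622) (U = sqrt(-778 + 156) = sqrt(-622) = I*sqrt(622) ≈ 24.94*I)
o = 89/31299 (o = 1/(357 - 474/89) = 1/(31299/89) = 89/31299 ≈ 0.0028435)
(U + o)*(-376 - 677) = (I*sqrt(622) + 89/31299)*(-376 - 677) = (89/31299 + I*sqrt(622))*(-1053) = -31239/10433 - 1053*I*sqrt(622)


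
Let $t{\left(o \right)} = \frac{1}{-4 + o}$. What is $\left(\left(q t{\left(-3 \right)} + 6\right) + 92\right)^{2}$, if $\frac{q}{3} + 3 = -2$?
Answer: $\frac{491401}{49} \approx 10029.0$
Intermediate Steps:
$q = -15$ ($q = -9 + 3 \left(-2\right) = -9 - 6 = -15$)
$\left(\left(q t{\left(-3 \right)} + 6\right) + 92\right)^{2} = \left(\left(- \frac{15}{-4 - 3} + 6\right) + 92\right)^{2} = \left(\left(- \frac{15}{-7} + 6\right) + 92\right)^{2} = \left(\left(\left(-15\right) \left(- \frac{1}{7}\right) + 6\right) + 92\right)^{2} = \left(\left(\frac{15}{7} + 6\right) + 92\right)^{2} = \left(\frac{57}{7} + 92\right)^{2} = \left(\frac{701}{7}\right)^{2} = \frac{491401}{49}$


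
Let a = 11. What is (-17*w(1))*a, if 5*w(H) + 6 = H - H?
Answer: 1122/5 ≈ 224.40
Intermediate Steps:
w(H) = -6/5 (w(H) = -6/5 + (H - H)/5 = -6/5 + (1/5)*0 = -6/5 + 0 = -6/5)
(-17*w(1))*a = -17*(-6/5)*11 = (102/5)*11 = 1122/5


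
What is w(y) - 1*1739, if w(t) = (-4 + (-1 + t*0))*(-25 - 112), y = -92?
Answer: -1054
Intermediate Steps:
w(t) = 685 (w(t) = (-4 + (-1 + 0))*(-137) = (-4 - 1)*(-137) = -5*(-137) = 685)
w(y) - 1*1739 = 685 - 1*1739 = 685 - 1739 = -1054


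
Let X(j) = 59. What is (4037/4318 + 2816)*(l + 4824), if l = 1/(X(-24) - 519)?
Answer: 5398267270495/397256 ≈ 1.3589e+7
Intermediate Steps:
l = -1/460 (l = 1/(59 - 519) = 1/(-460) = -1/460 ≈ -0.0021739)
(4037/4318 + 2816)*(l + 4824) = (4037/4318 + 2816)*(-1/460 + 4824) = (4037*(1/4318) + 2816)*(2219039/460) = (4037/4318 + 2816)*(2219039/460) = (12163525/4318)*(2219039/460) = 5398267270495/397256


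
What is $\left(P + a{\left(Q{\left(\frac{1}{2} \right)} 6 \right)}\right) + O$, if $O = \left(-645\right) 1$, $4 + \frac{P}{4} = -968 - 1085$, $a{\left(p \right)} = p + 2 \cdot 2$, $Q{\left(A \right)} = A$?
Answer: $-8866$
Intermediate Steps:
$a{\left(p \right)} = 4 + p$ ($a{\left(p \right)} = p + 4 = 4 + p$)
$P = -8228$ ($P = -16 + 4 \left(-968 - 1085\right) = -16 + 4 \left(-2053\right) = -16 - 8212 = -8228$)
$O = -645$
$\left(P + a{\left(Q{\left(\frac{1}{2} \right)} 6 \right)}\right) + O = \left(-8228 + \left(4 + \frac{1}{2} \cdot 6\right)\right) - 645 = \left(-8228 + \left(4 + 3\right)\right) - 645 = \left(-8228 + 7\right) - 645 = -8221 - 645 = -8866$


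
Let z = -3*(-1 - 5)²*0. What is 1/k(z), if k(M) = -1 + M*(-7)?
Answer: -1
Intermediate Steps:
z = 0 (z = -3*(-6)²*0 = -3*36*0 = -108*0 = -1*0 = 0)
k(M) = -1 - 7*M
1/k(z) = 1/(-1 - 7*0) = 1/(-1 + 0) = 1/(-1) = -1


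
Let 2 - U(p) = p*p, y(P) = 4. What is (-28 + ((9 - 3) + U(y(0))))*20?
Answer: -720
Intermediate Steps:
U(p) = 2 - p**2 (U(p) = 2 - p*p = 2 - p**2)
(-28 + ((9 - 3) + U(y(0))))*20 = (-28 + ((9 - 3) + (2 - 1*4**2)))*20 = (-28 + (6 + (2 - 1*16)))*20 = (-28 + (6 + (2 - 16)))*20 = (-28 + (6 - 14))*20 = (-28 - 8)*20 = -36*20 = -720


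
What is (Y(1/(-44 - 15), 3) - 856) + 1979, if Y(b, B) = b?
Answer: 66256/59 ≈ 1123.0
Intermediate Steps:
(Y(1/(-44 - 15), 3) - 856) + 1979 = (1/(-44 - 15) - 856) + 1979 = (1/(-59) - 856) + 1979 = (-1/59 - 856) + 1979 = -50505/59 + 1979 = 66256/59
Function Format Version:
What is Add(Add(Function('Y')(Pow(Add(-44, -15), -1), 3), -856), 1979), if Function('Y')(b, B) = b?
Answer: Rational(66256, 59) ≈ 1123.0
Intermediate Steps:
Add(Add(Function('Y')(Pow(Add(-44, -15), -1), 3), -856), 1979) = Add(Add(Pow(Add(-44, -15), -1), -856), 1979) = Add(Add(Pow(-59, -1), -856), 1979) = Add(Add(Rational(-1, 59), -856), 1979) = Add(Rational(-50505, 59), 1979) = Rational(66256, 59)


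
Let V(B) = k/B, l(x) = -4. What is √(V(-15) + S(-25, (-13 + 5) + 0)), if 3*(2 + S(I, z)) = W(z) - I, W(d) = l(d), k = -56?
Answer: √1965/15 ≈ 2.9552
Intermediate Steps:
W(d) = -4
V(B) = -56/B
S(I, z) = -10/3 - I/3 (S(I, z) = -2 + (-4 - I)/3 = -2 + (-4/3 - I/3) = -10/3 - I/3)
√(V(-15) + S(-25, (-13 + 5) + 0)) = √(-56/(-15) + (-10/3 - ⅓*(-25))) = √(-56*(-1/15) + (-10/3 + 25/3)) = √(56/15 + 5) = √(131/15) = √1965/15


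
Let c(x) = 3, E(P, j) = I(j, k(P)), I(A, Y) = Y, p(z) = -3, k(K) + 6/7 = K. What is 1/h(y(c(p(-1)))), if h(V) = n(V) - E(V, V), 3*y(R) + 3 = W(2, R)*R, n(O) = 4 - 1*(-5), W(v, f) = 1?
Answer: 7/69 ≈ 0.10145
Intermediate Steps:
k(K) = -6/7 + K
E(P, j) = -6/7 + P
n(O) = 9 (n(O) = 4 + 5 = 9)
y(R) = -1 + R/3 (y(R) = -1 + (1*R)/3 = -1 + R/3)
h(V) = 69/7 - V (h(V) = 9 - (-6/7 + V) = 9 + (6/7 - V) = 69/7 - V)
1/h(y(c(p(-1)))) = 1/(69/7 - (-1 + (⅓)*3)) = 1/(69/7 - (-1 + 1)) = 1/(69/7 - 1*0) = 1/(69/7 + 0) = 1/(69/7) = 7/69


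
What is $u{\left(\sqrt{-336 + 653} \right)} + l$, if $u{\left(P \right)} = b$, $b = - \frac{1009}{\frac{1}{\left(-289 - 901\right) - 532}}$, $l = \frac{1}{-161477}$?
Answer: $\frac{280565964545}{161477} \approx 1.7375 \cdot 10^{6}$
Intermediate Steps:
$l = - \frac{1}{161477} \approx -6.1928 \cdot 10^{-6}$
$b = 1737498$ ($b = - \frac{1009}{\frac{1}{-1190 - 532}} = - \frac{1009}{\frac{1}{-1722}} = - \frac{1009}{- \frac{1}{1722}} = \left(-1009\right) \left(-1722\right) = 1737498$)
$u{\left(P \right)} = 1737498$
$u{\left(\sqrt{-336 + 653} \right)} + l = 1737498 - \frac{1}{161477} = \frac{280565964545}{161477}$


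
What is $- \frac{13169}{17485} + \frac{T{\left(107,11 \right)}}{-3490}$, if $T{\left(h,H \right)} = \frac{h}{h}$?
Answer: $- \frac{707343}{938810} \approx -0.75345$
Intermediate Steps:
$T{\left(h,H \right)} = 1$
$- \frac{13169}{17485} + \frac{T{\left(107,11 \right)}}{-3490} = - \frac{13169}{17485} + 1 \frac{1}{-3490} = \left(-13169\right) \frac{1}{17485} + 1 \left(- \frac{1}{3490}\right) = - \frac{1013}{1345} - \frac{1}{3490} = - \frac{707343}{938810}$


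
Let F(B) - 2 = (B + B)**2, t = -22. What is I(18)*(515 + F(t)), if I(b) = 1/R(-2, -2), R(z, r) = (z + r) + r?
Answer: -2453/6 ≈ -408.83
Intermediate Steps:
R(z, r) = z + 2*r (R(z, r) = (r + z) + r = z + 2*r)
F(B) = 2 + 4*B**2 (F(B) = 2 + (B + B)**2 = 2 + (2*B)**2 = 2 + 4*B**2)
I(b) = -1/6 (I(b) = 1/(-2 + 2*(-2)) = 1/(-2 - 4) = 1/(-6) = -1/6)
I(18)*(515 + F(t)) = -(515 + (2 + 4*(-22)**2))/6 = -(515 + (2 + 4*484))/6 = -(515 + (2 + 1936))/6 = -(515 + 1938)/6 = -1/6*2453 = -2453/6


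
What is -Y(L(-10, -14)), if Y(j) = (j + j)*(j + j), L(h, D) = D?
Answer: -784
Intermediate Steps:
Y(j) = 4*j² (Y(j) = (2*j)*(2*j) = 4*j²)
-Y(L(-10, -14)) = -4*(-14)² = -4*196 = -1*784 = -784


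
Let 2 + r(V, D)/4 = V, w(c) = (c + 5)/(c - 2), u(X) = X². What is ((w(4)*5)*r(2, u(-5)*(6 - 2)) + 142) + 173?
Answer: 315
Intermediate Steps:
w(c) = (5 + c)/(-2 + c)
r(V, D) = -8 + 4*V
((w(4)*5)*r(2, u(-5)*(6 - 2)) + 142) + 173 = ((((5 + 4)/(-2 + 4))*5)*(-8 + 4*2) + 142) + 173 = (((9/2)*5)*(-8 + 8) + 142) + 173 = ((((½)*9)*5)*0 + 142) + 173 = (((9/2)*5)*0 + 142) + 173 = ((45/2)*0 + 142) + 173 = (0 + 142) + 173 = 142 + 173 = 315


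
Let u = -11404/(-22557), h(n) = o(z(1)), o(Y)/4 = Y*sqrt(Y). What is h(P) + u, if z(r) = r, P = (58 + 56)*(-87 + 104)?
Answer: 101632/22557 ≈ 4.5056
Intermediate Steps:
P = 1938 (P = 114*17 = 1938)
o(Y) = 4*Y**(3/2) (o(Y) = 4*(Y*sqrt(Y)) = 4*Y**(3/2))
h(n) = 4 (h(n) = 4*1**(3/2) = 4*1 = 4)
u = 11404/22557 (u = -11404*(-1/22557) = 11404/22557 ≈ 0.50556)
h(P) + u = 4 + 11404/22557 = 101632/22557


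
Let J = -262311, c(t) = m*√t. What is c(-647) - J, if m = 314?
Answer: 262311 + 314*I*√647 ≈ 2.6231e+5 + 7987.0*I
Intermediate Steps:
c(t) = 314*√t
c(-647) - J = 314*√(-647) - 1*(-262311) = 314*(I*√647) + 262311 = 314*I*√647 + 262311 = 262311 + 314*I*√647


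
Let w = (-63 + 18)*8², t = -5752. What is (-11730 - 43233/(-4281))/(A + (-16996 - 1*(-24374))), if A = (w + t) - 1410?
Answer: 16724299/3801528 ≈ 4.3994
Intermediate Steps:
w = -2880 (w = -45*64 = -2880)
A = -10042 (A = (-2880 - 5752) - 1410 = -8632 - 1410 = -10042)
(-11730 - 43233/(-4281))/(A + (-16996 - 1*(-24374))) = (-11730 - 43233/(-4281))/(-10042 + (-16996 - 1*(-24374))) = (-11730 - 43233*(-1/4281))/(-10042 + (-16996 + 24374)) = (-11730 + 14411/1427)/(-10042 + 7378) = -16724299/1427/(-2664) = -16724299/1427*(-1/2664) = 16724299/3801528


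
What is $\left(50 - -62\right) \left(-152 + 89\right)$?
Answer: $-7056$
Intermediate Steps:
$\left(50 - -62\right) \left(-152 + 89\right) = \left(50 + 62\right) \left(-63\right) = 112 \left(-63\right) = -7056$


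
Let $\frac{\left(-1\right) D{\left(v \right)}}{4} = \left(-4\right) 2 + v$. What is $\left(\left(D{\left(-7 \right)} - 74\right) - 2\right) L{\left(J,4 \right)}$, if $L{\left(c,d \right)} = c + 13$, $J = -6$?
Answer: $-112$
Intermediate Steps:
$L{\left(c,d \right)} = 13 + c$
$D{\left(v \right)} = 32 - 4 v$ ($D{\left(v \right)} = - 4 \left(\left(-4\right) 2 + v\right) = - 4 \left(-8 + v\right) = 32 - 4 v$)
$\left(\left(D{\left(-7 \right)} - 74\right) - 2\right) L{\left(J,4 \right)} = \left(\left(\left(32 - -28\right) - 74\right) - 2\right) \left(13 - 6\right) = \left(\left(\left(32 + 28\right) - 74\right) - 2\right) 7 = \left(\left(60 - 74\right) - 2\right) 7 = \left(-14 - 2\right) 7 = \left(-16\right) 7 = -112$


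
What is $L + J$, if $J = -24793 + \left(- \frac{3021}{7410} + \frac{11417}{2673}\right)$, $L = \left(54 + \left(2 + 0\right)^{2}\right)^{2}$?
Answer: $- \frac{7445020669}{347490} \approx -21425.0$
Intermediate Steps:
$L = 3364$ ($L = \left(54 + 2^{2}\right)^{2} = \left(54 + 4\right)^{2} = 58^{2} = 3364$)
$J = - \frac{8613977029}{347490}$ ($J = -24793 + \left(\left(-3021\right) \frac{1}{7410} + 11417 \cdot \frac{1}{2673}\right) = -24793 + \left(- \frac{53}{130} + \frac{11417}{2673}\right) = -24793 + \frac{1342541}{347490} = - \frac{8613977029}{347490} \approx -24789.0$)
$L + J = 3364 - \frac{8613977029}{347490} = - \frac{7445020669}{347490}$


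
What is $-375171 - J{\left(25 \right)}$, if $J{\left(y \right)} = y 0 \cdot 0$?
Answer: $-375171$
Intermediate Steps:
$J{\left(y \right)} = 0$ ($J{\left(y \right)} = 0 \cdot 0 = 0$)
$-375171 - J{\left(25 \right)} = -375171 - 0 = -375171 + 0 = -375171$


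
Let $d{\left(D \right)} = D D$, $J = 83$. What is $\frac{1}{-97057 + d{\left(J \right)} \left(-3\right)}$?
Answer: $- \frac{1}{117724} \approx -8.4944 \cdot 10^{-6}$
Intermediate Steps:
$d{\left(D \right)} = D^{2}$
$\frac{1}{-97057 + d{\left(J \right)} \left(-3\right)} = \frac{1}{-97057 + 83^{2} \left(-3\right)} = \frac{1}{-97057 + 6889 \left(-3\right)} = \frac{1}{-97057 - 20667} = \frac{1}{-117724} = - \frac{1}{117724}$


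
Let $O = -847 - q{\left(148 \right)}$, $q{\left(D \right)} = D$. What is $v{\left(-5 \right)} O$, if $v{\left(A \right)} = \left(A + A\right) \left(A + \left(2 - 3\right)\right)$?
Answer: $-59700$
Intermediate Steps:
$v{\left(A \right)} = 2 A \left(-1 + A\right)$ ($v{\left(A \right)} = 2 A \left(A - 1\right) = 2 A \left(-1 + A\right)$)
$O = -995$ ($O = -847 - 148 = -995$)
$v{\left(-5 \right)} O = 2 \left(-5\right) \left(-1 - 5\right) \left(-995\right) = 2 \left(-5\right) \left(-6\right) \left(-995\right) = 60 \left(-995\right) = -59700$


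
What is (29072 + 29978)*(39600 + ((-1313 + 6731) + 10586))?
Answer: 3283416200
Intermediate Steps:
(29072 + 29978)*(39600 + ((-1313 + 6731) + 10586)) = 59050*(39600 + (5418 + 10586)) = 59050*(39600 + 16004) = 59050*55604 = 3283416200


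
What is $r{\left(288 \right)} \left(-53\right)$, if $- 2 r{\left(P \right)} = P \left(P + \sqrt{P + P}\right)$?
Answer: $2381184$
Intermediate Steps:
$r{\left(P \right)} = - \frac{P \left(P + \sqrt{2} \sqrt{P}\right)}{2}$ ($r{\left(P \right)} = - \frac{P \left(P + \sqrt{P + P}\right)}{2} = - \frac{P \left(P + \sqrt{2 P}\right)}{2} = - \frac{P \left(P + \sqrt{2} \sqrt{P}\right)}{2}$)
$r{\left(288 \right)} \left(-53\right) = \left(- \frac{288^{2}}{2} - \frac{\sqrt{2} \cdot 288^{\frac{3}{2}}}{2}\right) \left(-53\right) = \left(\left(- \frac{1}{2}\right) 82944 - \frac{\sqrt{2} \cdot 3456 \sqrt{2}}{2}\right) \left(-53\right) = \left(-41472 - 3456\right) \left(-53\right) = \left(-44928\right) \left(-53\right) = 2381184$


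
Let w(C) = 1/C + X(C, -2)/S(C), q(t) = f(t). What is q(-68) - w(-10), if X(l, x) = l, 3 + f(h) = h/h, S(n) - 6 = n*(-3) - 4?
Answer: -127/80 ≈ -1.5875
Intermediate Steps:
S(n) = 2 - 3*n (S(n) = 6 + (n*(-3) - 4) = 6 + (-3*n - 4) = 6 + (-4 - 3*n) = 2 - 3*n)
f(h) = -2 (f(h) = -3 + h/h = -3 + 1 = -2)
q(t) = -2
w(C) = 1/C + C/(2 - 3*C)
q(-68) - w(-10) = -2 - (-2 - 1*(-10)² + 3*(-10))/((-10)*(-2 + 3*(-10))) = -2 - (-1)*(-2 - 1*100 - 30)/(10*(-2 - 30)) = -2 - (-1)*(-2 - 100 - 30)/(10*(-32)) = -2 - (-1)*(-1)*(-132)/(10*32) = -2 - 1*(-33/80) = -2 + 33/80 = -127/80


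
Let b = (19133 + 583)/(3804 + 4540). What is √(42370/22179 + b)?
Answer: √9146858590834734/46265394 ≈ 2.0672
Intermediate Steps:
b = 4929/2086 (b = 19716/8344 = 19716*(1/8344) = 4929/2086 ≈ 2.3629)
√(42370/22179 + b) = √(42370/22179 + 4929/2086) = √(197704111/46265394) = √9146858590834734/46265394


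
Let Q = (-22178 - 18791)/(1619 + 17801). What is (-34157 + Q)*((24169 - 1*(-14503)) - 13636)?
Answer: -4152032260431/4855 ≈ -8.5521e+8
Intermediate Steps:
Q = -40969/19420 ≈ -2.1096
(-34157 + Q)*((24169 - 1*(-14503)) - 13636) = (-34157 - 40969/19420)*((24169 - 1*(-14503)) - 13636) = -663369909*((24169 + 14503) - 13636)/19420 = -663369909*(38672 - 13636)/19420 = -663369909/19420*25036 = -4152032260431/4855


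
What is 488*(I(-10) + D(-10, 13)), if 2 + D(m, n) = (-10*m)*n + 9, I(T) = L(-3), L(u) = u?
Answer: 636352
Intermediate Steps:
I(T) = -3
D(m, n) = 7 - 10*m*n (D(m, n) = -2 + ((-10*m)*n + 9) = -2 + (-10*m*n + 9) = -2 + (9 - 10*m*n) = 7 - 10*m*n)
488*(I(-10) + D(-10, 13)) = 488*(-3 + (7 - 10*(-10)*13)) = 488*(-3 + (7 + 1300)) = 488*(-3 + 1307) = 488*1304 = 636352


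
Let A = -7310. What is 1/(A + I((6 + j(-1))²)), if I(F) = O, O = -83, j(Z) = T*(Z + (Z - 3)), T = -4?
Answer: -1/7393 ≈ -0.00013526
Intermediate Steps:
j(Z) = 12 - 8*Z (j(Z) = -4*(Z + (Z - 3)) = -4*(Z + (-3 + Z)) = -4*(-3 + 2*Z) = 12 - 8*Z)
I(F) = -83
1/(A + I((6 + j(-1))²)) = 1/(-7310 - 83) = 1/(-7393) = -1/7393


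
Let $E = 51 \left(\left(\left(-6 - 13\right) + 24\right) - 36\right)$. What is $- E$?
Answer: $1581$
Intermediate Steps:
$E = -1581$ ($E = 51 \left(\left(\left(-6 - 13\right) + 24\right) - 36\right) = 51 \left(\left(-19 + 24\right) - 36\right) = 51 \left(5 - 36\right) = 51 \left(-31\right) = -1581$)
$- E = \left(-1\right) \left(-1581\right) = 1581$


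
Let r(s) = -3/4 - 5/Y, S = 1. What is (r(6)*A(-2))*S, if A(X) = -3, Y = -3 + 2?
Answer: -51/4 ≈ -12.750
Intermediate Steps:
Y = -1
r(s) = 17/4 (r(s) = -3/4 - 5/(-1) = -3*¼ - 5*(-1) = -¾ + 5 = 17/4)
(r(6)*A(-2))*S = ((17/4)*(-3))*1 = -51/4*1 = -51/4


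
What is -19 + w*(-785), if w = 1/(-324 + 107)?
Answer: -3338/217 ≈ -15.382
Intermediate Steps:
w = -1/217 (w = 1/(-217) = -1/217 ≈ -0.0046083)
-19 + w*(-785) = -19 - 1/217*(-785) = -19 + 785/217 = -3338/217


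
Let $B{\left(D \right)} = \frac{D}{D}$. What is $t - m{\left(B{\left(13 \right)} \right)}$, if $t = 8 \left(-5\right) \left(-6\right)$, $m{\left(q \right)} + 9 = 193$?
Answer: $56$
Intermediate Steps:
$B{\left(D \right)} = 1$
$m{\left(q \right)} = 184$ ($m{\left(q \right)} = -9 + 193 = 184$)
$t = 240$ ($t = \left(-40\right) \left(-6\right) = 240$)
$t - m{\left(B{\left(13 \right)} \right)} = 240 - 184 = 56$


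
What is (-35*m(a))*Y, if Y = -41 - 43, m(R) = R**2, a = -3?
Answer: 26460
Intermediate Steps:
Y = -84
(-35*m(a))*Y = -35*(-3)**2*(-84) = -35*9*(-84) = -315*(-84) = 26460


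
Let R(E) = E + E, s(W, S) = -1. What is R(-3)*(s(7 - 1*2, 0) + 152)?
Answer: -906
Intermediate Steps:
R(E) = 2*E
R(-3)*(s(7 - 1*2, 0) + 152) = (2*(-3))*(-1 + 152) = -6*151 = -906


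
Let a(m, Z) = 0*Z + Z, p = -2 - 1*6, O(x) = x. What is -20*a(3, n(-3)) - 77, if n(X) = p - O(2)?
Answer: 123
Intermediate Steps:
p = -8 (p = -2 - 6 = -8)
n(X) = -10 (n(X) = -8 - 1*2 = -8 - 2 = -10)
a(m, Z) = Z (a(m, Z) = 0 + Z = Z)
-20*a(3, n(-3)) - 77 = -20*(-10) - 77 = 200 - 77 = 123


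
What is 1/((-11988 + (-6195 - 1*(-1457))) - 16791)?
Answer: -1/33517 ≈ -2.9836e-5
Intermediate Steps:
1/((-11988 + (-6195 - 1*(-1457))) - 16791) = 1/((-11988 + (-6195 + 1457)) - 16791) = 1/((-11988 - 4738) - 16791) = 1/(-16726 - 16791) = 1/(-33517) = -1/33517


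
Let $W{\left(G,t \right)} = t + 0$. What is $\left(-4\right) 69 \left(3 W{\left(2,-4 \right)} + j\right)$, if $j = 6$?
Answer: $1656$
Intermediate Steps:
$W{\left(G,t \right)} = t$
$\left(-4\right) 69 \left(3 W{\left(2,-4 \right)} + j\right) = \left(-4\right) 69 \left(3 \left(-4\right) + 6\right) = - 276 \left(-12 + 6\right) = \left(-276\right) \left(-6\right) = 1656$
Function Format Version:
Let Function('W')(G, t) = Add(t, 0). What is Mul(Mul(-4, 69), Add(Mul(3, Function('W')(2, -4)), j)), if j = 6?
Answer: 1656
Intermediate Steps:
Function('W')(G, t) = t
Mul(Mul(-4, 69), Add(Mul(3, Function('W')(2, -4)), j)) = Mul(Mul(-4, 69), Add(Mul(3, -4), 6)) = Mul(-276, Add(-12, 6)) = Mul(-276, -6) = 1656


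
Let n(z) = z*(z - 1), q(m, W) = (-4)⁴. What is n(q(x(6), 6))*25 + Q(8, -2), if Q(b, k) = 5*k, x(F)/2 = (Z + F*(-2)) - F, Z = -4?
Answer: 1631990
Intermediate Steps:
x(F) = -8 - 6*F (x(F) = 2*((-4 + F*(-2)) - F) = 2*((-4 - 2*F) - F) = 2*(-4 - 3*F) = -8 - 6*F)
q(m, W) = 256
n(z) = z*(-1 + z)
n(q(x(6), 6))*25 + Q(8, -2) = (256*(-1 + 256))*25 + 5*(-2) = (256*255)*25 - 10 = 65280*25 - 10 = 1632000 - 10 = 1631990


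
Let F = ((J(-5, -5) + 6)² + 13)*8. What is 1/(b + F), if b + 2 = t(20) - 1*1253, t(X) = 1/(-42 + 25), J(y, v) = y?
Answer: -17/19432 ≈ -0.00087485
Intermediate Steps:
t(X) = -1/17 (t(X) = 1/(-17) = -1/17)
F = 112 (F = ((-5 + 6)² + 13)*8 = (1² + 13)*8 = (1 + 13)*8 = 14*8 = 112)
b = -21336/17 (b = -2 + (-1/17 - 1*1253) = -2 + (-1/17 - 1253) = -2 - 21302/17 = -21336/17 ≈ -1255.1)
1/(b + F) = 1/(-21336/17 + 112) = 1/(-19432/17) = -17/19432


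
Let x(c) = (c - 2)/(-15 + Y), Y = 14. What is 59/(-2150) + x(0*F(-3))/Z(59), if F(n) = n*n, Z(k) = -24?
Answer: -1429/12900 ≈ -0.11078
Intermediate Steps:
F(n) = n²
x(c) = 2 - c (x(c) = (c - 2)/(-15 + 14) = (-2 + c)/(-1) = (-2 + c)*(-1) = 2 - c)
59/(-2150) + x(0*F(-3))/Z(59) = 59/(-2150) + (2 - 0*(-3)²)/(-24) = 59*(-1/2150) + (2 - 0*9)*(-1/24) = -59/2150 + (2 - 1*0)*(-1/24) = -59/2150 + (2 + 0)*(-1/24) = -59/2150 + 2*(-1/24) = -59/2150 - 1/12 = -1429/12900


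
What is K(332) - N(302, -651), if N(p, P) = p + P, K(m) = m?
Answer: 681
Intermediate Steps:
N(p, P) = P + p
K(332) - N(302, -651) = 332 - (-651 + 302) = 332 - 1*(-349) = 332 + 349 = 681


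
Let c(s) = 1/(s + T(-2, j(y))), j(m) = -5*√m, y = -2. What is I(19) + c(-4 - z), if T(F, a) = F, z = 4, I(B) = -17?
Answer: -171/10 ≈ -17.100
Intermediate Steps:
c(s) = 1/(-2 + s) (c(s) = 1/(s - 2) = 1/(-2 + s))
I(19) + c(-4 - z) = -17 + 1/(-2 + (-4 - 1*4)) = -17 + 1/(-2 + (-4 - 4)) = -17 + 1/(-2 - 8) = -17 + 1/(-10) = -17 - ⅒ = -171/10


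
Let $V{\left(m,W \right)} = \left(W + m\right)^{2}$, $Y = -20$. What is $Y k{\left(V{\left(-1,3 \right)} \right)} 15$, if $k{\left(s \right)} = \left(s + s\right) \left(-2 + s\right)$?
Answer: $-4800$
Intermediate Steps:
$k{\left(s \right)} = 2 s \left(-2 + s\right)$
$Y k{\left(V{\left(-1,3 \right)} \right)} 15 = - 20 \cdot 2 \left(3 - 1\right)^{2} \left(-2 + \left(3 - 1\right)^{2}\right) 15 = - 20 \cdot 2 \cdot 2^{2} \left(-2 + 2^{2}\right) 15 = - 20 \cdot 2 \cdot 4 \left(-2 + 4\right) 15 = - 20 \cdot 2 \cdot 4 \cdot 2 \cdot 15 = \left(-20\right) 16 \cdot 15 = \left(-320\right) 15 = -4800$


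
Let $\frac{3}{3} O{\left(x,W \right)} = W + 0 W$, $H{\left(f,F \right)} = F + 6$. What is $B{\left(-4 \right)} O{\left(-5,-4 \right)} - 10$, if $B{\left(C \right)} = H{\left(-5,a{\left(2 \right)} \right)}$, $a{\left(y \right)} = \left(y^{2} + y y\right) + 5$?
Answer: $-86$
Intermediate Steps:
$a{\left(y \right)} = 5 + 2 y^{2}$ ($a{\left(y \right)} = \left(y^{2} + y^{2}\right) + 5 = 2 y^{2} + 5 = 5 + 2 y^{2}$)
$H{\left(f,F \right)} = 6 + F$
$O{\left(x,W \right)} = W$ ($O{\left(x,W \right)} = W + 0 W = W + 0 = W$)
$B{\left(C \right)} = 19$ ($B{\left(C \right)} = 6 + \left(5 + 2 \cdot 2^{2}\right) = 6 + \left(5 + 2 \cdot 4\right) = 6 + \left(5 + 8\right) = 6 + 13 = 19$)
$B{\left(-4 \right)} O{\left(-5,-4 \right)} - 10 = 19 \left(-4\right) - 10 = -76 - 10 = -86$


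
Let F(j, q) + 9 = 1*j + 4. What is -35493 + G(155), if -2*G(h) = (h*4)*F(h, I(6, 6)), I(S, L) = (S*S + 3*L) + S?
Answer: -81993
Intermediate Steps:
I(S, L) = S + S**2 + 3*L (I(S, L) = (S**2 + 3*L) + S = S + S**2 + 3*L)
F(j, q) = -5 + j (F(j, q) = -9 + (1*j + 4) = -9 + (j + 4) = -9 + (4 + j) = -5 + j)
G(h) = -2*h*(-5 + h) (G(h) = -h*4*(-5 + h)/2 = -4*h*(-5 + h)/2 = -2*h*(-5 + h))
-35493 + G(155) = -35493 + 2*155*(5 - 1*155) = -35493 + 2*155*(5 - 155) = -35493 + 2*155*(-150) = -35493 - 46500 = -81993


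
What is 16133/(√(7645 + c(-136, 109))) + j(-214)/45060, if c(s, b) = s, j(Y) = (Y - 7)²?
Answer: 48841/45060 + 16133*√7509/7509 ≈ 187.26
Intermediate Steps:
j(Y) = (-7 + Y)²
16133/(√(7645 + c(-136, 109))) + j(-214)/45060 = 16133/(√(7645 - 136)) + (-7 - 214)²/45060 = 16133/(√7509) + (-221)²*(1/45060) = 16133*(√7509/7509) + 48841*(1/45060) = 16133*√7509/7509 + 48841/45060 = 48841/45060 + 16133*√7509/7509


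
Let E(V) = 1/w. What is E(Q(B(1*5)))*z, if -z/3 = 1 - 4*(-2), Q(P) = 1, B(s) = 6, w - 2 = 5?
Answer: -27/7 ≈ -3.8571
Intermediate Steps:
w = 7 (w = 2 + 5 = 7)
z = -27 (z = -3*(1 - 4*(-2)) = -3*(1 + 8) = -3*9 = -27)
E(V) = 1/7
E(Q(B(1*5)))*z = (1/7)*(-27) = -27/7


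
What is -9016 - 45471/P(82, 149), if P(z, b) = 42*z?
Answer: -10365525/1148 ≈ -9029.2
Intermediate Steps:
-9016 - 45471/P(82, 149) = -9016 - 45471/(42*82) = -9016 - 45471/3444 = -9016 - 45471*1/3444 = -9016 - 15157/1148 = -10365525/1148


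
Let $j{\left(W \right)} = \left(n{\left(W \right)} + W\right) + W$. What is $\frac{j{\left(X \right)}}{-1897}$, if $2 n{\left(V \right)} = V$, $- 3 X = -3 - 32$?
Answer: $- \frac{25}{1626} \approx -0.015375$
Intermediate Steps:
$X = \frac{35}{3}$ ($X = - \frac{-3 - 32}{3} = \left(- \frac{1}{3}\right) \left(-35\right) = \frac{35}{3} \approx 11.667$)
$n{\left(V \right)} = \frac{V}{2}$
$j{\left(W \right)} = \frac{5 W}{2}$ ($j{\left(W \right)} = \left(\frac{W}{2} + W\right) + W = \frac{3 W}{2} + W = \frac{5 W}{2}$)
$\frac{j{\left(X \right)}}{-1897} = \frac{\frac{5}{2} \cdot \frac{35}{3}}{-1897} = \frac{175}{6} \left(- \frac{1}{1897}\right) = - \frac{25}{1626}$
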